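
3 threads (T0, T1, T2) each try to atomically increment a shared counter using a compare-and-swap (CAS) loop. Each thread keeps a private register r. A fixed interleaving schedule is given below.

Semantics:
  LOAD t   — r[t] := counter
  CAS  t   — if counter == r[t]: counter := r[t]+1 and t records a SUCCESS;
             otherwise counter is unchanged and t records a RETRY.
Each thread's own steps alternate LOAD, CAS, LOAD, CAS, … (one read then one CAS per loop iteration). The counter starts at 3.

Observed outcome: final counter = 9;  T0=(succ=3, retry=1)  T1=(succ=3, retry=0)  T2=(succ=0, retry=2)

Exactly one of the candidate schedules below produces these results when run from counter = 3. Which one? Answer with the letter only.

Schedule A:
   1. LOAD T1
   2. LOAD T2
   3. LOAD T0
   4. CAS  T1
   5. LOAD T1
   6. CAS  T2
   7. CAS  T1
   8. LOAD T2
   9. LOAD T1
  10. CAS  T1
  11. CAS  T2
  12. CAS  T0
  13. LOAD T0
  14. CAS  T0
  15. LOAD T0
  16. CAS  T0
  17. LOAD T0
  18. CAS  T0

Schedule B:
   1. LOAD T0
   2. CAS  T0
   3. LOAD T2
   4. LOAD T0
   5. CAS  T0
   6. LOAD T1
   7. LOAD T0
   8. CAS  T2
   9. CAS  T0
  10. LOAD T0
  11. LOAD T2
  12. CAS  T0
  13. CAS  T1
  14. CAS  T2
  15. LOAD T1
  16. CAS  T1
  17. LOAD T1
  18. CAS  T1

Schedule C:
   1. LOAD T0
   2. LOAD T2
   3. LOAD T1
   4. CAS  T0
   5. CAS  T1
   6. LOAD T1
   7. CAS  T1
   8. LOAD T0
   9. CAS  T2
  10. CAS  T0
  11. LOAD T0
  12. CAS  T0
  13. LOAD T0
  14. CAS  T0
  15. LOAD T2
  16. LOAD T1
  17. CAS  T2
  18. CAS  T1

Run A:
   1) LOAD T1:  M=3  r_T1=3
   2) LOAD T2:  M=3  r_T2=3
   3) LOAD T0:  M=3  r_T0=3
   4) CAS  T1:  M=4  r_T1=3 ✓
   5) LOAD T1:  M=4  r_T1=4
   6) CAS  T2:  M=4  r_T2=3 ✗
   7) CAS  T1:  M=5  r_T1=4 ✓
   8) LOAD T2:  M=5  r_T2=5
   9) LOAD T1:  M=5  r_T1=5
  10) CAS  T1:  M=6  r_T1=5 ✓
  11) CAS  T2:  M=6  r_T2=5 ✗
  12) CAS  T0:  M=6  r_T0=3 ✗
  13) LOAD T0:  M=6  r_T0=6
  14) CAS  T0:  M=7  r_T0=6 ✓
  15) LOAD T0:  M=7  r_T0=7
  16) CAS  T0:  M=8  r_T0=7 ✓
  17) LOAD T0:  M=8  r_T0=8
  18) CAS  T0:  M=9  r_T0=8 ✓

A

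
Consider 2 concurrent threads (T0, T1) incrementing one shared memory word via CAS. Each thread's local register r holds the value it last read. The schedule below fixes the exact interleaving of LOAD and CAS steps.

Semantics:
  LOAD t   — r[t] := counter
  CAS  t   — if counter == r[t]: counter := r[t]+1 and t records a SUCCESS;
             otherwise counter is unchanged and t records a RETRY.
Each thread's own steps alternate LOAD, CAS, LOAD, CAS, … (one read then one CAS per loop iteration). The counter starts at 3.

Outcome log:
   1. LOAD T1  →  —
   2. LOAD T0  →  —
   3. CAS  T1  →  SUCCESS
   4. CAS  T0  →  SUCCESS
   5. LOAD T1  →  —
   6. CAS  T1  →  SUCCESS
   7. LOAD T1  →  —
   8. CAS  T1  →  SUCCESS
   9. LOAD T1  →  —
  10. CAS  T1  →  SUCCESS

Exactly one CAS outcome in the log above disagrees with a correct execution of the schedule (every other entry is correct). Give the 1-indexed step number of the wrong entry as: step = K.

Re-executing:
T1 LOAD — after: cnt=3, r=3 — load
T0 LOAD — after: cnt=3, r=3 — load
T1 CAS — after: cnt=4, r=3 — ok
T0 CAS — after: cnt=4, r=3 — retry
T1 LOAD — after: cnt=4, r=4 — load
T1 CAS — after: cnt=5, r=4 — ok
T1 LOAD — after: cnt=5, r=5 — load
T1 CAS — after: cnt=6, r=5 — ok
T1 LOAD — after: cnt=6, r=6 — load
T1 CAS — after: cnt=7, r=6 — ok
Mismatch at 4.

step = 4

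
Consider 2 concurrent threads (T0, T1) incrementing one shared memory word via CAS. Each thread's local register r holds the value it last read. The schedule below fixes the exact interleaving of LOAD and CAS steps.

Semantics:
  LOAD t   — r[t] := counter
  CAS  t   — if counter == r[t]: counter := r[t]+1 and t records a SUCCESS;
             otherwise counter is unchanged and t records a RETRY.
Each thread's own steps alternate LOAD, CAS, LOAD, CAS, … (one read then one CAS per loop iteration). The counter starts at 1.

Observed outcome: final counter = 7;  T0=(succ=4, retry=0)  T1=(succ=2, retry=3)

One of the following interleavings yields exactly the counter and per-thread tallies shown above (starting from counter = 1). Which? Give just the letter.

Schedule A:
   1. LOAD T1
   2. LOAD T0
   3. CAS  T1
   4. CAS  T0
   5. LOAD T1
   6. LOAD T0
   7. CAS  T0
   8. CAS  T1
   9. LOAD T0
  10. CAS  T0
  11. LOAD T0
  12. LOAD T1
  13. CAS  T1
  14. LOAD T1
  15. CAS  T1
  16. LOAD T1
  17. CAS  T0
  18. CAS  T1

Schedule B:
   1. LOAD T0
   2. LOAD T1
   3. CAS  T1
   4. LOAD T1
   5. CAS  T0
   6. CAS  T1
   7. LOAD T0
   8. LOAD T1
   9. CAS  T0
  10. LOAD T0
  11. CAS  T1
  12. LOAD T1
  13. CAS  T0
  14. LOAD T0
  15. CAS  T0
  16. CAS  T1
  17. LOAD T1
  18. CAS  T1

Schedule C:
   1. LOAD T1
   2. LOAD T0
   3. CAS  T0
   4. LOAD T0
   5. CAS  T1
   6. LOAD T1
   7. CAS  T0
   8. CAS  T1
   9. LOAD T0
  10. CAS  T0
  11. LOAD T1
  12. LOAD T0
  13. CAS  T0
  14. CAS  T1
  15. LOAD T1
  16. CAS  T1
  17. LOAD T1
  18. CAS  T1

C

Simulating candidate C:
#1 T1 reads 1
#2 T0 reads 1
#3 T0 CAS(1→2) writes; counter now 2
#4 T0 reads 2
#5 T1 CAS(1→2) fails; counter now 2
#6 T1 reads 2
#7 T0 CAS(2→3) writes; counter now 3
#8 T1 CAS(2→3) fails; counter now 3
#9 T0 reads 3
#10 T0 CAS(3→4) writes; counter now 4
#11 T1 reads 4
#12 T0 reads 4
#13 T0 CAS(4→5) writes; counter now 5
#14 T1 CAS(4→5) fails; counter now 5
#15 T1 reads 5
#16 T1 CAS(5→6) writes; counter now 6
#17 T1 reads 6
#18 T1 CAS(6→7) writes; counter now 7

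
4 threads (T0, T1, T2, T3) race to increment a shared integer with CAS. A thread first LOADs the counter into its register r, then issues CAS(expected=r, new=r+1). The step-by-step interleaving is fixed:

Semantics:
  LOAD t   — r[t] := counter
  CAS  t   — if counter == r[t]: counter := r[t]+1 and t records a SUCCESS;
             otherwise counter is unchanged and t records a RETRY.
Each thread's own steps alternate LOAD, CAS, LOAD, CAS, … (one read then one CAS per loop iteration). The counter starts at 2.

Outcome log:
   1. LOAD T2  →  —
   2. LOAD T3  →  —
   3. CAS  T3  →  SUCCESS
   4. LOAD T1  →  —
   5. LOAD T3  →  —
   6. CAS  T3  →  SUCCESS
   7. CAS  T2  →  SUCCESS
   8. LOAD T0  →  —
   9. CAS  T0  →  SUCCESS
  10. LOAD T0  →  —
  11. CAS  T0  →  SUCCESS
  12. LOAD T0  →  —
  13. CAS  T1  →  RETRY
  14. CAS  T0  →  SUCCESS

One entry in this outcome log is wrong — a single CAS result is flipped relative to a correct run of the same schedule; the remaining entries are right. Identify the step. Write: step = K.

Reference trace:
[1] T2.load  rd  (counter 2, T2.r 2)
[2] T3.load  rd  (counter 2, T3.r 2)
[3] T3.cas  hit  (counter 3, T3.r 2)
[4] T1.load  rd  (counter 3, T1.r 3)
[5] T3.load  rd  (counter 3, T3.r 3)
[6] T3.cas  hit  (counter 4, T3.r 3)
[7] T2.cas  miss  (counter 4, T2.r 2)
[8] T0.load  rd  (counter 4, T0.r 4)
[9] T0.cas  hit  (counter 5, T0.r 4)
[10] T0.load  rd  (counter 5, T0.r 5)
[11] T0.cas  hit  (counter 6, T0.r 5)
[12] T0.load  rd  (counter 6, T0.r 6)
[13] T1.cas  miss  (counter 6, T1.r 3)
[14] T0.cas  hit  (counter 7, T0.r 6)
Flip is step 7.

step = 7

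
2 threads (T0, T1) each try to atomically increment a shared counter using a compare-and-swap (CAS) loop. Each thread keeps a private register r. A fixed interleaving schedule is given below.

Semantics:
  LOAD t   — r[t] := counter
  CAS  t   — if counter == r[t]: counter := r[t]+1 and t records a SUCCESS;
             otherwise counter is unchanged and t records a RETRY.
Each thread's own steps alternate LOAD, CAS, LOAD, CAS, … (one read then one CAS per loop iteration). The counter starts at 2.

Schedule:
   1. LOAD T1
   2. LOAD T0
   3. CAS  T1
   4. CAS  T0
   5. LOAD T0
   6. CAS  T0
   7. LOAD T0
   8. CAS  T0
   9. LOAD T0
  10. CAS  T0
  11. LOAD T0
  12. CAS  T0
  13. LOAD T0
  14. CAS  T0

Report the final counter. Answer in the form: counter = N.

[1] T1.load  rd  (counter 2, T1.r 2)
[2] T0.load  rd  (counter 2, T0.r 2)
[3] T1.cas  hit  (counter 3, T1.r 2)
[4] T0.cas  miss  (counter 3, T0.r 2)
[5] T0.load  rd  (counter 3, T0.r 3)
[6] T0.cas  hit  (counter 4, T0.r 3)
[7] T0.load  rd  (counter 4, T0.r 4)
[8] T0.cas  hit  (counter 5, T0.r 4)
[9] T0.load  rd  (counter 5, T0.r 5)
[10] T0.cas  hit  (counter 6, T0.r 5)
[11] T0.load  rd  (counter 6, T0.r 6)
[12] T0.cas  hit  (counter 7, T0.r 6)
[13] T0.load  rd  (counter 7, T0.r 7)
[14] T0.cas  hit  (counter 8, T0.r 7)

counter = 8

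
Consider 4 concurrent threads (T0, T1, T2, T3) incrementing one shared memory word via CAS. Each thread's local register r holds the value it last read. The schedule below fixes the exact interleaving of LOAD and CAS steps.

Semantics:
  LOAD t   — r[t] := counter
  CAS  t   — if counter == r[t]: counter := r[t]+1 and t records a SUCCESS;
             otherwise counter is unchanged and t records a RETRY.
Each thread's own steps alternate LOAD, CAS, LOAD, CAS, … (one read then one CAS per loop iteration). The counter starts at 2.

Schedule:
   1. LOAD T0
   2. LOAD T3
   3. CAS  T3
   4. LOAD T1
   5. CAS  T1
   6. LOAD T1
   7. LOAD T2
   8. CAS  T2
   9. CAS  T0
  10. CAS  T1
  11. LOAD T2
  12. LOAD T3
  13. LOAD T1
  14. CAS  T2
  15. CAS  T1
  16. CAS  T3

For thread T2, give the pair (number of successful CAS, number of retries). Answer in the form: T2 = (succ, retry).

step 1: T0 LOAD ⇒ load; ctr=2 reg=2
step 2: T3 LOAD ⇒ load; ctr=2 reg=2
step 3: T3 CAS ⇒ ok; ctr=3 reg=2
step 4: T1 LOAD ⇒ load; ctr=3 reg=3
step 5: T1 CAS ⇒ ok; ctr=4 reg=3
step 6: T1 LOAD ⇒ load; ctr=4 reg=4
step 7: T2 LOAD ⇒ load; ctr=4 reg=4
step 8: T2 CAS ⇒ ok; ctr=5 reg=4
step 9: T0 CAS ⇒ retry; ctr=5 reg=2
step 10: T1 CAS ⇒ retry; ctr=5 reg=4
step 11: T2 LOAD ⇒ load; ctr=5 reg=5
step 12: T3 LOAD ⇒ load; ctr=5 reg=5
step 13: T1 LOAD ⇒ load; ctr=5 reg=5
step 14: T2 CAS ⇒ ok; ctr=6 reg=5
step 15: T1 CAS ⇒ retry; ctr=6 reg=5
step 16: T3 CAS ⇒ retry; ctr=6 reg=5

T2 = (2, 0)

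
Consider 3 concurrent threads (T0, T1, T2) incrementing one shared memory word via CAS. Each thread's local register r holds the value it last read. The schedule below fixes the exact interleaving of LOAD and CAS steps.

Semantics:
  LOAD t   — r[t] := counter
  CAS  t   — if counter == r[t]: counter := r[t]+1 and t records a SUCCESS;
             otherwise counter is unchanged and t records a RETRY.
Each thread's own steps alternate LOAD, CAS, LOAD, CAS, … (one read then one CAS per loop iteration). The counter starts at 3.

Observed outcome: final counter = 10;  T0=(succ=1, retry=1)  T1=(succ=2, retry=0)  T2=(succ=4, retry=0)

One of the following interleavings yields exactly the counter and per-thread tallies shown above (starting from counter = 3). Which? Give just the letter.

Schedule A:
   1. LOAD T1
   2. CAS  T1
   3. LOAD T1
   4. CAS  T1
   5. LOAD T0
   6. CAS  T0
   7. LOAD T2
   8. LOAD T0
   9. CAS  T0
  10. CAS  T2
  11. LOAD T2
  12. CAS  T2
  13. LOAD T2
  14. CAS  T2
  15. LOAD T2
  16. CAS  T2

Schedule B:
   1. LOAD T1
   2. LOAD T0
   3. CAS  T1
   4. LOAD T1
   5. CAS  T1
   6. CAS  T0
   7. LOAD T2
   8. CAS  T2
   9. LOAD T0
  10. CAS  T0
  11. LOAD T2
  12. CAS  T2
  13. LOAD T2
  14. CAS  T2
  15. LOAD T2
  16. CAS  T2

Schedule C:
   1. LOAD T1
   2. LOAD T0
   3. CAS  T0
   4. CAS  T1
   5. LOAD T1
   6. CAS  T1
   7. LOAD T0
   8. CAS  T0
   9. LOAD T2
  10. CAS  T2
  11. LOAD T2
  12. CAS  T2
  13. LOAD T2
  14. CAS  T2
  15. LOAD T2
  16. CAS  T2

Simulating candidate B:
T1 LOAD — after: cnt=3, r=3 — load
T0 LOAD — after: cnt=3, r=3 — load
T1 CAS — after: cnt=4, r=3 — ok
T1 LOAD — after: cnt=4, r=4 — load
T1 CAS — after: cnt=5, r=4 — ok
T0 CAS — after: cnt=5, r=3 — retry
T2 LOAD — after: cnt=5, r=5 — load
T2 CAS — after: cnt=6, r=5 — ok
T0 LOAD — after: cnt=6, r=6 — load
T0 CAS — after: cnt=7, r=6 — ok
T2 LOAD — after: cnt=7, r=7 — load
T2 CAS — after: cnt=8, r=7 — ok
T2 LOAD — after: cnt=8, r=8 — load
T2 CAS — after: cnt=9, r=8 — ok
T2 LOAD — after: cnt=9, r=9 — load
T2 CAS — after: cnt=10, r=9 — ok

B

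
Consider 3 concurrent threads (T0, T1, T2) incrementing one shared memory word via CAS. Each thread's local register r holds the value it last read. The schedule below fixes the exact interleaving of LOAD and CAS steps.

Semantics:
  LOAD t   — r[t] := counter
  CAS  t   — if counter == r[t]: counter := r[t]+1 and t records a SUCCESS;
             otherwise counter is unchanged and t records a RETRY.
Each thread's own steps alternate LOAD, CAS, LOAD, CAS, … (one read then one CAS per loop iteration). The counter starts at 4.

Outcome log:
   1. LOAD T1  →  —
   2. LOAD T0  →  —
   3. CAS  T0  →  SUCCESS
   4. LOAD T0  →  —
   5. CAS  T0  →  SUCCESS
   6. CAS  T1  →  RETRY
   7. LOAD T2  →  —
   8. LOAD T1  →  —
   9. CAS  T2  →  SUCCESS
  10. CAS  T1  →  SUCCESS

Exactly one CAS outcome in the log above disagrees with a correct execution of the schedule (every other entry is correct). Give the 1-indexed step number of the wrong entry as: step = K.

Correct run:
   1) LOAD T1:  M=4  r_T1=4
   2) LOAD T0:  M=4  r_T0=4
   3) CAS  T0:  M=5  r_T0=4 ✓
   4) LOAD T0:  M=5  r_T0=5
   5) CAS  T0:  M=6  r_T0=5 ✓
   6) CAS  T1:  M=6  r_T1=4 ✗
   7) LOAD T2:  M=6  r_T2=6
   8) LOAD T1:  M=6  r_T1=6
   9) CAS  T2:  M=7  r_T2=6 ✓
  10) CAS  T1:  M=7  r_T1=6 ✗
Mismatch at 10.

step = 10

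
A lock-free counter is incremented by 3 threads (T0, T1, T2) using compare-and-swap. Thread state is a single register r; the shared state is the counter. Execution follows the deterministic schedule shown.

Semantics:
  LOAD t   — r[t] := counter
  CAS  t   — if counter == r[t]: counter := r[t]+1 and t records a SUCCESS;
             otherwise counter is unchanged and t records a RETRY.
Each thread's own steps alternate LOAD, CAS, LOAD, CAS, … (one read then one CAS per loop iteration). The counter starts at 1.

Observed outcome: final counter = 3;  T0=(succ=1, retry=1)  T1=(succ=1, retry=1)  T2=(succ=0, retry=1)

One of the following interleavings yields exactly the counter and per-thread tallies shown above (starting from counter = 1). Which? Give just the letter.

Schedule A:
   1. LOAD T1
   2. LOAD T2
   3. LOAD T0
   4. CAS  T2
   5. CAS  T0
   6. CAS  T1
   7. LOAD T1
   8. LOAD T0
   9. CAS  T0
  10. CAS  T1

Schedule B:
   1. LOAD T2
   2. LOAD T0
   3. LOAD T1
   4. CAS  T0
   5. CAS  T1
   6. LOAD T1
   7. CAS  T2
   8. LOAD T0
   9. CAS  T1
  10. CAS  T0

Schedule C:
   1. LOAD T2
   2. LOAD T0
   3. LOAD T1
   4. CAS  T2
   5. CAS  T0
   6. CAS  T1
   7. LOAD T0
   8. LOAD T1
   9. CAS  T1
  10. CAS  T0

Simulating candidate B:
step 1: T2 LOAD ⇒ load; ctr=1 reg=1
step 2: T0 LOAD ⇒ load; ctr=1 reg=1
step 3: T1 LOAD ⇒ load; ctr=1 reg=1
step 4: T0 CAS ⇒ ok; ctr=2 reg=1
step 5: T1 CAS ⇒ retry; ctr=2 reg=1
step 6: T1 LOAD ⇒ load; ctr=2 reg=2
step 7: T2 CAS ⇒ retry; ctr=2 reg=1
step 8: T0 LOAD ⇒ load; ctr=2 reg=2
step 9: T1 CAS ⇒ ok; ctr=3 reg=2
step 10: T0 CAS ⇒ retry; ctr=3 reg=2

B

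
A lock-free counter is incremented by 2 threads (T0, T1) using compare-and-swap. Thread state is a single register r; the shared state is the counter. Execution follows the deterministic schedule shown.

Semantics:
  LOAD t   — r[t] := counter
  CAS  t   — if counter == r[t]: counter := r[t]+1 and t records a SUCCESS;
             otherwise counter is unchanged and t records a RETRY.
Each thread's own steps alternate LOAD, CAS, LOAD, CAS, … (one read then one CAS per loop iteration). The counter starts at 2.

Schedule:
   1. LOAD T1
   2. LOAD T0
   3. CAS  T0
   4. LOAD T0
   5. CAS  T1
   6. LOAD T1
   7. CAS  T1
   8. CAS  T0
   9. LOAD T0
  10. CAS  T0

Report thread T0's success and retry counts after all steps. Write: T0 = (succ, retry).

1. LOAD T1 → mem=2 r[T1]=2 [LOAD]
2. LOAD T0 → mem=2 r[T0]=2 [LOAD]
3. CAS T0 → mem=3 r[T0]=2 [OK]
4. LOAD T0 → mem=3 r[T0]=3 [LOAD]
5. CAS T1 → mem=3 r[T1]=2 [RETRY]
6. LOAD T1 → mem=3 r[T1]=3 [LOAD]
7. CAS T1 → mem=4 r[T1]=3 [OK]
8. CAS T0 → mem=4 r[T0]=3 [RETRY]
9. LOAD T0 → mem=4 r[T0]=4 [LOAD]
10. CAS T0 → mem=5 r[T0]=4 [OK]

T0 = (2, 1)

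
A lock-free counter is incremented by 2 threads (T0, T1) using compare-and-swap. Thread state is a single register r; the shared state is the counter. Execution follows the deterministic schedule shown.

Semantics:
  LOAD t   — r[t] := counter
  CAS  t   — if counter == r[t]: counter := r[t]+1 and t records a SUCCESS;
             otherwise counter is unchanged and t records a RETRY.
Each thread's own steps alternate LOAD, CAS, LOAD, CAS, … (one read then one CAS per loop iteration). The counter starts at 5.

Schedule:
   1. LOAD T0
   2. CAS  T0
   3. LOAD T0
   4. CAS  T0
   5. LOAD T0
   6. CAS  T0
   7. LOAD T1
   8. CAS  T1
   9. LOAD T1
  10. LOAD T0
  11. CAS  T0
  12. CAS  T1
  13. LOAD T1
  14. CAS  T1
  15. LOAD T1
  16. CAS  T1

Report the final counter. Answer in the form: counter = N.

counter = 12

1. LOAD T0 → mem=5 r[T0]=5 [LOAD]
2. CAS T0 → mem=6 r[T0]=5 [OK]
3. LOAD T0 → mem=6 r[T0]=6 [LOAD]
4. CAS T0 → mem=7 r[T0]=6 [OK]
5. LOAD T0 → mem=7 r[T0]=7 [LOAD]
6. CAS T0 → mem=8 r[T0]=7 [OK]
7. LOAD T1 → mem=8 r[T1]=8 [LOAD]
8. CAS T1 → mem=9 r[T1]=8 [OK]
9. LOAD T1 → mem=9 r[T1]=9 [LOAD]
10. LOAD T0 → mem=9 r[T0]=9 [LOAD]
11. CAS T0 → mem=10 r[T0]=9 [OK]
12. CAS T1 → mem=10 r[T1]=9 [RETRY]
13. LOAD T1 → mem=10 r[T1]=10 [LOAD]
14. CAS T1 → mem=11 r[T1]=10 [OK]
15. LOAD T1 → mem=11 r[T1]=11 [LOAD]
16. CAS T1 → mem=12 r[T1]=11 [OK]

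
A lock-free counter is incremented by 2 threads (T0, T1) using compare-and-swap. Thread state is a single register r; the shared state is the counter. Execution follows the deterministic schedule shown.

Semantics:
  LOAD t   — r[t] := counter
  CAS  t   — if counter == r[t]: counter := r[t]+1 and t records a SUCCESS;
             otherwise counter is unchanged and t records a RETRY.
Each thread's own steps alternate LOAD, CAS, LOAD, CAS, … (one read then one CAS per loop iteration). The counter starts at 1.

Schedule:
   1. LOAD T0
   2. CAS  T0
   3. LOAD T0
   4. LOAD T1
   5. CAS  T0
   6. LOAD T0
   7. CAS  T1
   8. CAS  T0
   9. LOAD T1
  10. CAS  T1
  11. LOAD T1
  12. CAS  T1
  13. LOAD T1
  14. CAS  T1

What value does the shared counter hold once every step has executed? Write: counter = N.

1. LOAD T0 → mem=1 r[T0]=1 [LOAD]
2. CAS T0 → mem=2 r[T0]=1 [OK]
3. LOAD T0 → mem=2 r[T0]=2 [LOAD]
4. LOAD T1 → mem=2 r[T1]=2 [LOAD]
5. CAS T0 → mem=3 r[T0]=2 [OK]
6. LOAD T0 → mem=3 r[T0]=3 [LOAD]
7. CAS T1 → mem=3 r[T1]=2 [RETRY]
8. CAS T0 → mem=4 r[T0]=3 [OK]
9. LOAD T1 → mem=4 r[T1]=4 [LOAD]
10. CAS T1 → mem=5 r[T1]=4 [OK]
11. LOAD T1 → mem=5 r[T1]=5 [LOAD]
12. CAS T1 → mem=6 r[T1]=5 [OK]
13. LOAD T1 → mem=6 r[T1]=6 [LOAD]
14. CAS T1 → mem=7 r[T1]=6 [OK]

counter = 7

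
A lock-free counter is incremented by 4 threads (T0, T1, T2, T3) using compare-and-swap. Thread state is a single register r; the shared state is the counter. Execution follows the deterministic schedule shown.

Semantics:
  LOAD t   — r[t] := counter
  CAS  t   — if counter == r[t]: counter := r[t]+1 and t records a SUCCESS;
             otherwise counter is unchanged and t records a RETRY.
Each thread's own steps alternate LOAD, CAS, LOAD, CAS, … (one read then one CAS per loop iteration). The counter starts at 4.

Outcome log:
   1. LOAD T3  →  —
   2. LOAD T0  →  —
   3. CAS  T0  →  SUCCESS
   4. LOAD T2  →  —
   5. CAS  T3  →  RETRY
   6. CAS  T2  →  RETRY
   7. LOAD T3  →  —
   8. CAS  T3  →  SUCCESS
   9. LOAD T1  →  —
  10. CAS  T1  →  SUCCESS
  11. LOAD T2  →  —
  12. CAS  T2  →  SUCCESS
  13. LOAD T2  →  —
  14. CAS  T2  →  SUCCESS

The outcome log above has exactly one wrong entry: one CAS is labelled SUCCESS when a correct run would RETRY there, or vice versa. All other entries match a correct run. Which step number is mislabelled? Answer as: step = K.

Correct run:
1. LOAD T3 → mem=4 r[T3]=4 [LOAD]
2. LOAD T0 → mem=4 r[T0]=4 [LOAD]
3. CAS T0 → mem=5 r[T0]=4 [OK]
4. LOAD T2 → mem=5 r[T2]=5 [LOAD]
5. CAS T3 → mem=5 r[T3]=4 [RETRY]
6. CAS T2 → mem=6 r[T2]=5 [OK]
7. LOAD T3 → mem=6 r[T3]=6 [LOAD]
8. CAS T3 → mem=7 r[T3]=6 [OK]
9. LOAD T1 → mem=7 r[T1]=7 [LOAD]
10. CAS T1 → mem=8 r[T1]=7 [OK]
11. LOAD T2 → mem=8 r[T2]=8 [LOAD]
12. CAS T2 → mem=9 r[T2]=8 [OK]
13. LOAD T2 → mem=9 r[T2]=9 [LOAD]
14. CAS T2 → mem=10 r[T2]=9 [OK]
Mismatch at 6.

step = 6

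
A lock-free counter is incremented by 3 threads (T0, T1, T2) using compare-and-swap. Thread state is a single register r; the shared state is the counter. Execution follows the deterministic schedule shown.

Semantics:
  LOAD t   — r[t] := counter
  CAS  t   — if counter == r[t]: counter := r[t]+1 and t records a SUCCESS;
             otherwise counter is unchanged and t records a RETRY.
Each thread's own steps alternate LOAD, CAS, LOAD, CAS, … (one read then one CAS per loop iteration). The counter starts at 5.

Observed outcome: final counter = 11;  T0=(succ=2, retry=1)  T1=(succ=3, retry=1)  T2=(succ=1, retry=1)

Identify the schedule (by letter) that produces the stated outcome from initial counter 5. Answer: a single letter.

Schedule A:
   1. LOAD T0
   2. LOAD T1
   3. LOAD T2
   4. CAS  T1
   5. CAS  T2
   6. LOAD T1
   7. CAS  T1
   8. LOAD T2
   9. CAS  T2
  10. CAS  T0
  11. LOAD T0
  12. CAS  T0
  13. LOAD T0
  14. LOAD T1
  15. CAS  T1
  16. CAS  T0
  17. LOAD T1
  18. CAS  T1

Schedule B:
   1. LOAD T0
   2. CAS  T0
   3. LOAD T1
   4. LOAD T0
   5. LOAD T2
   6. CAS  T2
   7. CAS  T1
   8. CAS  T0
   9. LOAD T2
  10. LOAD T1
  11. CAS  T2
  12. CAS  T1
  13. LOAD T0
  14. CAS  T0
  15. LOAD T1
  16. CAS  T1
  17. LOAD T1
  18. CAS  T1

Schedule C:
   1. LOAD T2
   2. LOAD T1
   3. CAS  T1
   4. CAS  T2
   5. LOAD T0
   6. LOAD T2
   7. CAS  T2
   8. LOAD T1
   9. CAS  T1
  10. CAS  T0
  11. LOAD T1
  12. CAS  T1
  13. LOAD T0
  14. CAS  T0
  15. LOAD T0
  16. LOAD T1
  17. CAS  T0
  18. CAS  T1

Tracing schedule C:
[1] T2.load  rd  (counter 5, T2.r 5)
[2] T1.load  rd  (counter 5, T1.r 5)
[3] T1.cas  hit  (counter 6, T1.r 5)
[4] T2.cas  miss  (counter 6, T2.r 5)
[5] T0.load  rd  (counter 6, T0.r 6)
[6] T2.load  rd  (counter 6, T2.r 6)
[7] T2.cas  hit  (counter 7, T2.r 6)
[8] T1.load  rd  (counter 7, T1.r 7)
[9] T1.cas  hit  (counter 8, T1.r 7)
[10] T0.cas  miss  (counter 8, T0.r 6)
[11] T1.load  rd  (counter 8, T1.r 8)
[12] T1.cas  hit  (counter 9, T1.r 8)
[13] T0.load  rd  (counter 9, T0.r 9)
[14] T0.cas  hit  (counter 10, T0.r 9)
[15] T0.load  rd  (counter 10, T0.r 10)
[16] T1.load  rd  (counter 10, T1.r 10)
[17] T0.cas  hit  (counter 11, T0.r 10)
[18] T1.cas  miss  (counter 11, T1.r 10)

C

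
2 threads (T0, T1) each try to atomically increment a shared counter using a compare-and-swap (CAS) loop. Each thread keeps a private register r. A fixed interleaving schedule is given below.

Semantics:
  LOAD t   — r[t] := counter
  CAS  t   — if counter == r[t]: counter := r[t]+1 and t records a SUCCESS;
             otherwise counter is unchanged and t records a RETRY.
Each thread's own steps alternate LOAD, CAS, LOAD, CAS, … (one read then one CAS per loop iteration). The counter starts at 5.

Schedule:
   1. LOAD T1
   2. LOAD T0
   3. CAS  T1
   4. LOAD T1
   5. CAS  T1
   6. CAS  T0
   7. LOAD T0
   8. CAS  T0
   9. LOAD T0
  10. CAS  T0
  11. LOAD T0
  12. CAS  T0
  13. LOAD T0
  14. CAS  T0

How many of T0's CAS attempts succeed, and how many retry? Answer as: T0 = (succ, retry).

T0 = (4, 1)

[1] T1.load  rd  (counter 5, T1.r 5)
[2] T0.load  rd  (counter 5, T0.r 5)
[3] T1.cas  hit  (counter 6, T1.r 5)
[4] T1.load  rd  (counter 6, T1.r 6)
[5] T1.cas  hit  (counter 7, T1.r 6)
[6] T0.cas  miss  (counter 7, T0.r 5)
[7] T0.load  rd  (counter 7, T0.r 7)
[8] T0.cas  hit  (counter 8, T0.r 7)
[9] T0.load  rd  (counter 8, T0.r 8)
[10] T0.cas  hit  (counter 9, T0.r 8)
[11] T0.load  rd  (counter 9, T0.r 9)
[12] T0.cas  hit  (counter 10, T0.r 9)
[13] T0.load  rd  (counter 10, T0.r 10)
[14] T0.cas  hit  (counter 11, T0.r 10)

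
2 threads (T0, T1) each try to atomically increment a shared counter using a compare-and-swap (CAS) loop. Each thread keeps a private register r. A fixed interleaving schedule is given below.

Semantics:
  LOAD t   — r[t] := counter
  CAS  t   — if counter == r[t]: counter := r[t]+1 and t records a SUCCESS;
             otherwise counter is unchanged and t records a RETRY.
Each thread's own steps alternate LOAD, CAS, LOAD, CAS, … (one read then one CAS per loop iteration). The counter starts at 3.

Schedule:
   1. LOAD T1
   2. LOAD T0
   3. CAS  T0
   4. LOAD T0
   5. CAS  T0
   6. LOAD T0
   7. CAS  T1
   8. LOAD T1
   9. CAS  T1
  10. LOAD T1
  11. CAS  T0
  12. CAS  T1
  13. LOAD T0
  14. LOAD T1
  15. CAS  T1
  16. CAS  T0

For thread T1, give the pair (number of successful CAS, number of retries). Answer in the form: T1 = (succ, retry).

T1 = (3, 1)

T1 LOAD — after: cnt=3, r=3 — load
T0 LOAD — after: cnt=3, r=3 — load
T0 CAS — after: cnt=4, r=3 — ok
T0 LOAD — after: cnt=4, r=4 — load
T0 CAS — after: cnt=5, r=4 — ok
T0 LOAD — after: cnt=5, r=5 — load
T1 CAS — after: cnt=5, r=3 — retry
T1 LOAD — after: cnt=5, r=5 — load
T1 CAS — after: cnt=6, r=5 — ok
T1 LOAD — after: cnt=6, r=6 — load
T0 CAS — after: cnt=6, r=5 — retry
T1 CAS — after: cnt=7, r=6 — ok
T0 LOAD — after: cnt=7, r=7 — load
T1 LOAD — after: cnt=7, r=7 — load
T1 CAS — after: cnt=8, r=7 — ok
T0 CAS — after: cnt=8, r=7 — retry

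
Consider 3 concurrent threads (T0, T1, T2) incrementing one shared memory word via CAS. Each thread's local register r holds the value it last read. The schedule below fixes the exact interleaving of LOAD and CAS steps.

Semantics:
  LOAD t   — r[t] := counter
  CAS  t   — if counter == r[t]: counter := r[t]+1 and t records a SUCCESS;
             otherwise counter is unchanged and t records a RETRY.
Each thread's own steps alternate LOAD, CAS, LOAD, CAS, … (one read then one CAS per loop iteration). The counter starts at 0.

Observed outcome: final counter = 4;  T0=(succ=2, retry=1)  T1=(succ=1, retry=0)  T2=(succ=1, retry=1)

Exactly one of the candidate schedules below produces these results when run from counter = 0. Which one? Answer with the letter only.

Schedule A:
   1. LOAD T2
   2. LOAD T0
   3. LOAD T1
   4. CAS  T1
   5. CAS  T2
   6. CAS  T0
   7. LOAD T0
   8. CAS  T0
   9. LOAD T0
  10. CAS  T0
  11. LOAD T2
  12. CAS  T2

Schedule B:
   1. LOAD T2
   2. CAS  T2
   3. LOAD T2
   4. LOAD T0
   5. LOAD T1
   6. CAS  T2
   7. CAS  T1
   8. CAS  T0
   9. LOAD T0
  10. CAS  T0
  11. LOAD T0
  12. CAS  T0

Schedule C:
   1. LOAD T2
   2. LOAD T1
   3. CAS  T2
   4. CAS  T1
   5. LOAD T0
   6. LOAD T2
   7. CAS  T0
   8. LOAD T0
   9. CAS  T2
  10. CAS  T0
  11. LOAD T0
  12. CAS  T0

Run A:
[1] T2.load  rd  (counter 0, T2.r 0)
[2] T0.load  rd  (counter 0, T0.r 0)
[3] T1.load  rd  (counter 0, T1.r 0)
[4] T1.cas  hit  (counter 1, T1.r 0)
[5] T2.cas  miss  (counter 1, T2.r 0)
[6] T0.cas  miss  (counter 1, T0.r 0)
[7] T0.load  rd  (counter 1, T0.r 1)
[8] T0.cas  hit  (counter 2, T0.r 1)
[9] T0.load  rd  (counter 2, T0.r 2)
[10] T0.cas  hit  (counter 3, T0.r 2)
[11] T2.load  rd  (counter 3, T2.r 3)
[12] T2.cas  hit  (counter 4, T2.r 3)

A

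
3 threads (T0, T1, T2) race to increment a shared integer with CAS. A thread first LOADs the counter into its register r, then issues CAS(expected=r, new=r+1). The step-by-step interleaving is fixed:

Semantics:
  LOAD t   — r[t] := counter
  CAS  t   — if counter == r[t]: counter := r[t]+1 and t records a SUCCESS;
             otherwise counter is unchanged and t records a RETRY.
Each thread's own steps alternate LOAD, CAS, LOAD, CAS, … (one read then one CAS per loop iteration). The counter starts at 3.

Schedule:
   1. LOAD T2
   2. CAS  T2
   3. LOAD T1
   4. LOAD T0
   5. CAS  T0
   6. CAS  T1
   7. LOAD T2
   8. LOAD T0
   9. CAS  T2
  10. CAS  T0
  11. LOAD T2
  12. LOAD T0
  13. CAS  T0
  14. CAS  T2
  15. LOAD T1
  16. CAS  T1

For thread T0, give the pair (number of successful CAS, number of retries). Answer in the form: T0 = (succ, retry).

1. LOAD T2 → mem=3 r[T2]=3 [LOAD]
2. CAS T2 → mem=4 r[T2]=3 [OK]
3. LOAD T1 → mem=4 r[T1]=4 [LOAD]
4. LOAD T0 → mem=4 r[T0]=4 [LOAD]
5. CAS T0 → mem=5 r[T0]=4 [OK]
6. CAS T1 → mem=5 r[T1]=4 [RETRY]
7. LOAD T2 → mem=5 r[T2]=5 [LOAD]
8. LOAD T0 → mem=5 r[T0]=5 [LOAD]
9. CAS T2 → mem=6 r[T2]=5 [OK]
10. CAS T0 → mem=6 r[T0]=5 [RETRY]
11. LOAD T2 → mem=6 r[T2]=6 [LOAD]
12. LOAD T0 → mem=6 r[T0]=6 [LOAD]
13. CAS T0 → mem=7 r[T0]=6 [OK]
14. CAS T2 → mem=7 r[T2]=6 [RETRY]
15. LOAD T1 → mem=7 r[T1]=7 [LOAD]
16. CAS T1 → mem=8 r[T1]=7 [OK]

T0 = (2, 1)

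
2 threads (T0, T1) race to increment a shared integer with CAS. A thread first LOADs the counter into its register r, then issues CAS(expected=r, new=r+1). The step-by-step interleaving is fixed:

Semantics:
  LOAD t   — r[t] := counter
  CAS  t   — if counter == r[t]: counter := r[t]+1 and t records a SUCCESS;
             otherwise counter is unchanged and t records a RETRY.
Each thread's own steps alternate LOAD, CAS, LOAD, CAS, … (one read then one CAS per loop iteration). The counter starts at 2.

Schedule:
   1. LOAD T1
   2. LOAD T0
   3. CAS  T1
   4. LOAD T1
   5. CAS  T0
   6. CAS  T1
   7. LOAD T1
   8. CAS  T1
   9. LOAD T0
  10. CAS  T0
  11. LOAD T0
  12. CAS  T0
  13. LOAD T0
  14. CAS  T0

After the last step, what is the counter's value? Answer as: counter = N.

1. LOAD T1 → mem=2 r[T1]=2 [LOAD]
2. LOAD T0 → mem=2 r[T0]=2 [LOAD]
3. CAS T1 → mem=3 r[T1]=2 [OK]
4. LOAD T1 → mem=3 r[T1]=3 [LOAD]
5. CAS T0 → mem=3 r[T0]=2 [RETRY]
6. CAS T1 → mem=4 r[T1]=3 [OK]
7. LOAD T1 → mem=4 r[T1]=4 [LOAD]
8. CAS T1 → mem=5 r[T1]=4 [OK]
9. LOAD T0 → mem=5 r[T0]=5 [LOAD]
10. CAS T0 → mem=6 r[T0]=5 [OK]
11. LOAD T0 → mem=6 r[T0]=6 [LOAD]
12. CAS T0 → mem=7 r[T0]=6 [OK]
13. LOAD T0 → mem=7 r[T0]=7 [LOAD]
14. CAS T0 → mem=8 r[T0]=7 [OK]

counter = 8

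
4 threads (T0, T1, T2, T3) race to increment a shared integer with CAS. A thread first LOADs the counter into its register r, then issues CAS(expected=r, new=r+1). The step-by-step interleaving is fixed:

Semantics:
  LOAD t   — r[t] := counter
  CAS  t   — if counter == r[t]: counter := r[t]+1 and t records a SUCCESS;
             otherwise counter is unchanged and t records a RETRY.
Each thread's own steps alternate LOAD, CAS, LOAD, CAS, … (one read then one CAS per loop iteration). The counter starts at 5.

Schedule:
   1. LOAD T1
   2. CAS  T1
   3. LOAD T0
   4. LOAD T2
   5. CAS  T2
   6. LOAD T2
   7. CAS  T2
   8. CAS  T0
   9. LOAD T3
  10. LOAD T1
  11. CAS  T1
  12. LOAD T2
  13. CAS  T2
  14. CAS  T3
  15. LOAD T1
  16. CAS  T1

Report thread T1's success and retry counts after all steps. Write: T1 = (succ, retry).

T1 = (3, 0)

#1 T1 reads 5
#2 T1 CAS(5→6) writes; counter now 6
#3 T0 reads 6
#4 T2 reads 6
#5 T2 CAS(6→7) writes; counter now 7
#6 T2 reads 7
#7 T2 CAS(7→8) writes; counter now 8
#8 T0 CAS(6→7) fails; counter now 8
#9 T3 reads 8
#10 T1 reads 8
#11 T1 CAS(8→9) writes; counter now 9
#12 T2 reads 9
#13 T2 CAS(9→10) writes; counter now 10
#14 T3 CAS(8→9) fails; counter now 10
#15 T1 reads 10
#16 T1 CAS(10→11) writes; counter now 11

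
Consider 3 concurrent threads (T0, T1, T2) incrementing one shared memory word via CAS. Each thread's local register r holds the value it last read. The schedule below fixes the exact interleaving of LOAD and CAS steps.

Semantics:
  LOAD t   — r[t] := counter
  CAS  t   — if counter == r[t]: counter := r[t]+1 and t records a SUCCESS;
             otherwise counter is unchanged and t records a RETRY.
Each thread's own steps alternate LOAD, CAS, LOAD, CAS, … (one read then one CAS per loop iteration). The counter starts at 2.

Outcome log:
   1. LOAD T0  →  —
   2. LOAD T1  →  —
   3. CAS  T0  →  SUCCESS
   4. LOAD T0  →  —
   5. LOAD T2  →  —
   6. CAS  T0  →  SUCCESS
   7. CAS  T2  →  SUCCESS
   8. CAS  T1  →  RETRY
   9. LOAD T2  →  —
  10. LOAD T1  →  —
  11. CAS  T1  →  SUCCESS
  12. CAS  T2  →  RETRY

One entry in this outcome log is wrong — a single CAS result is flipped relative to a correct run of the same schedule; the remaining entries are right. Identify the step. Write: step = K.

Re-executing:
T0 LOAD — after: cnt=2, r=2 — load
T1 LOAD — after: cnt=2, r=2 — load
T0 CAS — after: cnt=3, r=2 — ok
T0 LOAD — after: cnt=3, r=3 — load
T2 LOAD — after: cnt=3, r=3 — load
T0 CAS — after: cnt=4, r=3 — ok
T2 CAS — after: cnt=4, r=3 — retry
T1 CAS — after: cnt=4, r=2 — retry
T2 LOAD — after: cnt=4, r=4 — load
T1 LOAD — after: cnt=4, r=4 — load
T1 CAS — after: cnt=5, r=4 — ok
T2 CAS — after: cnt=5, r=4 — retry
Mismatch at 7.

step = 7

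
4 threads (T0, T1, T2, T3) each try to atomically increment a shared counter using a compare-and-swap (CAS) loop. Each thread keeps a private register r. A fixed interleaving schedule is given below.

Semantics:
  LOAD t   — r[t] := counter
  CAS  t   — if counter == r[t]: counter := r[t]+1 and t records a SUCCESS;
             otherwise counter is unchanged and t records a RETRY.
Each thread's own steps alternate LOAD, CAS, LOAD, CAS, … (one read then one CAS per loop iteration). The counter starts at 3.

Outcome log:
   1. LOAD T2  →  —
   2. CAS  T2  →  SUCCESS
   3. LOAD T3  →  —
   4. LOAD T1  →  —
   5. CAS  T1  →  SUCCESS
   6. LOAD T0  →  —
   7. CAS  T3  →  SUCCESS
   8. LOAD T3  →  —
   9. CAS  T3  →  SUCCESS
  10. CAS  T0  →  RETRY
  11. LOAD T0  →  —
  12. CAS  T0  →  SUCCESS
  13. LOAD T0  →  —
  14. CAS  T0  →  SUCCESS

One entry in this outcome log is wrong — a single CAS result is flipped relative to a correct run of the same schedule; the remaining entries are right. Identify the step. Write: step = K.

Correct run:
1. LOAD T2 → mem=3 r[T2]=3 [LOAD]
2. CAS T2 → mem=4 r[T2]=3 [OK]
3. LOAD T3 → mem=4 r[T3]=4 [LOAD]
4. LOAD T1 → mem=4 r[T1]=4 [LOAD]
5. CAS T1 → mem=5 r[T1]=4 [OK]
6. LOAD T0 → mem=5 r[T0]=5 [LOAD]
7. CAS T3 → mem=5 r[T3]=4 [RETRY]
8. LOAD T3 → mem=5 r[T3]=5 [LOAD]
9. CAS T3 → mem=6 r[T3]=5 [OK]
10. CAS T0 → mem=6 r[T0]=5 [RETRY]
11. LOAD T0 → mem=6 r[T0]=6 [LOAD]
12. CAS T0 → mem=7 r[T0]=6 [OK]
13. LOAD T0 → mem=7 r[T0]=7 [LOAD]
14. CAS T0 → mem=8 r[T0]=7 [OK]
Log disagrees first at step 7.

step = 7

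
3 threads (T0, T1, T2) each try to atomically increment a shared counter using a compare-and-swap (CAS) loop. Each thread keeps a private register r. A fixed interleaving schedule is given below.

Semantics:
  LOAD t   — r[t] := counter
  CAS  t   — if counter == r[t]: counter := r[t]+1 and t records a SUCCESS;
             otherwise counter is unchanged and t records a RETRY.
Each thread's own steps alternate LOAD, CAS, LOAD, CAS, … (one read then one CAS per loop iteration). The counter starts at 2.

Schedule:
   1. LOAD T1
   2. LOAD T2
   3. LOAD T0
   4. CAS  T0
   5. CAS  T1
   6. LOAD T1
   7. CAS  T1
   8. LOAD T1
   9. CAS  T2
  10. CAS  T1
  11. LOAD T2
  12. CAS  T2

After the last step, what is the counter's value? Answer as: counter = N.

step 1: T1 LOAD ⇒ load; ctr=2 reg=2
step 2: T2 LOAD ⇒ load; ctr=2 reg=2
step 3: T0 LOAD ⇒ load; ctr=2 reg=2
step 4: T0 CAS ⇒ ok; ctr=3 reg=2
step 5: T1 CAS ⇒ retry; ctr=3 reg=2
step 6: T1 LOAD ⇒ load; ctr=3 reg=3
step 7: T1 CAS ⇒ ok; ctr=4 reg=3
step 8: T1 LOAD ⇒ load; ctr=4 reg=4
step 9: T2 CAS ⇒ retry; ctr=4 reg=2
step 10: T1 CAS ⇒ ok; ctr=5 reg=4
step 11: T2 LOAD ⇒ load; ctr=5 reg=5
step 12: T2 CAS ⇒ ok; ctr=6 reg=5

counter = 6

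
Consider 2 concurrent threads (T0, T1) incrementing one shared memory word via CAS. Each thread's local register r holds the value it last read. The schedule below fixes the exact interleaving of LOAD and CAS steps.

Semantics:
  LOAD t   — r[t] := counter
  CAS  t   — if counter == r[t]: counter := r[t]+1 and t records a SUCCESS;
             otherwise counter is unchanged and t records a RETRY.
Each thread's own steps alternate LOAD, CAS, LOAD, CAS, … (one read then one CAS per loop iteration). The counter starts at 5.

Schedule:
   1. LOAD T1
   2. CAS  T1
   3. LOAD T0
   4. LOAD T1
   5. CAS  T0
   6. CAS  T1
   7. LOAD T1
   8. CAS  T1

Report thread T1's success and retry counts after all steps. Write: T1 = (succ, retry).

T1 LOAD — after: cnt=5, r=5 — load
T1 CAS — after: cnt=6, r=5 — ok
T0 LOAD — after: cnt=6, r=6 — load
T1 LOAD — after: cnt=6, r=6 — load
T0 CAS — after: cnt=7, r=6 — ok
T1 CAS — after: cnt=7, r=6 — retry
T1 LOAD — after: cnt=7, r=7 — load
T1 CAS — after: cnt=8, r=7 — ok

T1 = (2, 1)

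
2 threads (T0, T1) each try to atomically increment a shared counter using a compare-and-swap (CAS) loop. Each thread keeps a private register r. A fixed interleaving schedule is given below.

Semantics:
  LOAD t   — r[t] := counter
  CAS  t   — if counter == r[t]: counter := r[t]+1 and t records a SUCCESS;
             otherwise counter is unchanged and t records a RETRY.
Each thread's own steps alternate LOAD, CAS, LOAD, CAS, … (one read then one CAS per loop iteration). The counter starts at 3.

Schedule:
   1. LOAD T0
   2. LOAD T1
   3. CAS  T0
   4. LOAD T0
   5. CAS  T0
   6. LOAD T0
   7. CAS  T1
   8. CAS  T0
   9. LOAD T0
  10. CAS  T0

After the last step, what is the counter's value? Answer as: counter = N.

counter = 7

#1 T0 reads 3
#2 T1 reads 3
#3 T0 CAS(3→4) writes; counter now 4
#4 T0 reads 4
#5 T0 CAS(4→5) writes; counter now 5
#6 T0 reads 5
#7 T1 CAS(3→4) fails; counter now 5
#8 T0 CAS(5→6) writes; counter now 6
#9 T0 reads 6
#10 T0 CAS(6→7) writes; counter now 7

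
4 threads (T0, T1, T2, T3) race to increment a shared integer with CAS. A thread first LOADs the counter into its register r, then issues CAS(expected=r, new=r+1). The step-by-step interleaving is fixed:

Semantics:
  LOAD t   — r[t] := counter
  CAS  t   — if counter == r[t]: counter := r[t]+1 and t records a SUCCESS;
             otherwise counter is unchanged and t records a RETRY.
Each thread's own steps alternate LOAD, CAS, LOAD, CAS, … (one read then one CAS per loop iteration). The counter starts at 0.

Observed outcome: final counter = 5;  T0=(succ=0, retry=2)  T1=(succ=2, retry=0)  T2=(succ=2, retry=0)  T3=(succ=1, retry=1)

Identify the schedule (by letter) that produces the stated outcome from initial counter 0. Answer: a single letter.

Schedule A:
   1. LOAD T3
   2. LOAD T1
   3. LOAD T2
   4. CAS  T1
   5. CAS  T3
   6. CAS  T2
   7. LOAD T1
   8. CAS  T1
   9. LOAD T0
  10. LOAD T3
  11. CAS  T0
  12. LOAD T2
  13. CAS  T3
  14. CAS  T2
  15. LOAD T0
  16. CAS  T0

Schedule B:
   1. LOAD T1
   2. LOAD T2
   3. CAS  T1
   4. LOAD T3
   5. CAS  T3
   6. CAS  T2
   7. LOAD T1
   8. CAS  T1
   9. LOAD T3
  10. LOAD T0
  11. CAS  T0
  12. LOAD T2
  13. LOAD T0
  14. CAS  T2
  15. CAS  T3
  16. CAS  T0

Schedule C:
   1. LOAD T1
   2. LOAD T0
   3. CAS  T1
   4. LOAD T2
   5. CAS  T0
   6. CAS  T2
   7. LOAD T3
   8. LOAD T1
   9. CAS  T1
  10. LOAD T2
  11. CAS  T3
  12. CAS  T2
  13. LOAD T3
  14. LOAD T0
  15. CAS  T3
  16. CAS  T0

Simulating candidate C:
#1 T1 reads 0
#2 T0 reads 0
#3 T1 CAS(0→1) writes; counter now 1
#4 T2 reads 1
#5 T0 CAS(0→1) fails; counter now 1
#6 T2 CAS(1→2) writes; counter now 2
#7 T3 reads 2
#8 T1 reads 2
#9 T1 CAS(2→3) writes; counter now 3
#10 T2 reads 3
#11 T3 CAS(2→3) fails; counter now 3
#12 T2 CAS(3→4) writes; counter now 4
#13 T3 reads 4
#14 T0 reads 4
#15 T3 CAS(4→5) writes; counter now 5
#16 T0 CAS(4→5) fails; counter now 5

C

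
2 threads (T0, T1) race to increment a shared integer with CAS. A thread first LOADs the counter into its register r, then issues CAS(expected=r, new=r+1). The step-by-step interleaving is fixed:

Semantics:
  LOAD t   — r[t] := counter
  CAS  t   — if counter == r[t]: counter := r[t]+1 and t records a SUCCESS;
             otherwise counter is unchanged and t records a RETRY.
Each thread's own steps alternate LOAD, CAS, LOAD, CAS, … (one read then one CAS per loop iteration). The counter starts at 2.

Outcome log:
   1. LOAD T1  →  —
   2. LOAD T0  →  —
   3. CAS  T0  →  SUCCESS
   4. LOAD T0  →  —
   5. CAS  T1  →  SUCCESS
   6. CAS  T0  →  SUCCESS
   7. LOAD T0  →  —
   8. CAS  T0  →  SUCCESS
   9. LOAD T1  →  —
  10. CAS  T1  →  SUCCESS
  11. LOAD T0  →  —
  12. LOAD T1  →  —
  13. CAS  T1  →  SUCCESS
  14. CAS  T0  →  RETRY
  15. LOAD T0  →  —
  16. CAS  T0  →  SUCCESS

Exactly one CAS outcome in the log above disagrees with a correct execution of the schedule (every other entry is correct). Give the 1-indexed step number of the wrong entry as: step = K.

step = 5

Reference trace:
step 1: T1 LOAD ⇒ load; ctr=2 reg=2
step 2: T0 LOAD ⇒ load; ctr=2 reg=2
step 3: T0 CAS ⇒ ok; ctr=3 reg=2
step 4: T0 LOAD ⇒ load; ctr=3 reg=3
step 5: T1 CAS ⇒ retry; ctr=3 reg=2
step 6: T0 CAS ⇒ ok; ctr=4 reg=3
step 7: T0 LOAD ⇒ load; ctr=4 reg=4
step 8: T0 CAS ⇒ ok; ctr=5 reg=4
step 9: T1 LOAD ⇒ load; ctr=5 reg=5
step 10: T1 CAS ⇒ ok; ctr=6 reg=5
step 11: T0 LOAD ⇒ load; ctr=6 reg=6
step 12: T1 LOAD ⇒ load; ctr=6 reg=6
step 13: T1 CAS ⇒ ok; ctr=7 reg=6
step 14: T0 CAS ⇒ retry; ctr=7 reg=6
step 15: T0 LOAD ⇒ load; ctr=7 reg=7
step 16: T0 CAS ⇒ ok; ctr=8 reg=7
Mismatch at 5.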